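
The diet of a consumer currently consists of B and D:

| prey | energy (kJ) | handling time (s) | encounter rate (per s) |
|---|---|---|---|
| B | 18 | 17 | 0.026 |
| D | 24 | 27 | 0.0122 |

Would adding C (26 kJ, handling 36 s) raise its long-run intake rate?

Yes

Intake rate on the current diet: R = (0.026×18 + 0.0122×24) / (1 + 0.026×17 + 0.0122×27) = 0.7608/1.771 = 0.4295 kJ/s.
Profitability of C: 26/36 = 0.7222 kJ/s.
0.7222 > 0.4295, so adding C raises the average — include it.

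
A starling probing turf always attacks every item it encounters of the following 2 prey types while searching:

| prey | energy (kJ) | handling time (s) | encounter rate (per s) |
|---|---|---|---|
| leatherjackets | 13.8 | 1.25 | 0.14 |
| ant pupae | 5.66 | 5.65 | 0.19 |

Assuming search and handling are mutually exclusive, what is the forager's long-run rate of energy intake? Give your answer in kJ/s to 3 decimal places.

R = (0.14×13.8 + 0.19×5.66) / (1 + 0.14×1.25 + 0.19×5.65) = 3.007/2.248 = 1.338 kJ/s.

1.338 kJ/s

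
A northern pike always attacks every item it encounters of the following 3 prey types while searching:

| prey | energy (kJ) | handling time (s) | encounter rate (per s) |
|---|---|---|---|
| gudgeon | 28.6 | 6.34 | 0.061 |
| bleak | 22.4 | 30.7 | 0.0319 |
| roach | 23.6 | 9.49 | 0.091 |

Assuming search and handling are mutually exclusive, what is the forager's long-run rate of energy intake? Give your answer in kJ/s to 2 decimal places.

1.43 kJ/s

R = Σλ_iE_i / (1 + Σλ_ih_i)
Numerator: 0.061×28.6 + 0.0319×22.4 + 0.091×23.6 = 4.607
Denominator: 1 + 0.061×6.34 + 0.0319×30.7 + 0.091×9.49 = 3.23
R = 4.607/3.23 = 1.426 kJ/s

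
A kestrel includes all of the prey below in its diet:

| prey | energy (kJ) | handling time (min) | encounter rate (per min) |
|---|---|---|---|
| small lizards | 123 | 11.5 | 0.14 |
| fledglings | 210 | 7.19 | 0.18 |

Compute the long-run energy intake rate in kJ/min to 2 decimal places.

Energy encountered per unit search time: 0.14×123 + 0.18×210 = 55.02 kJ/min.
Handling time per unit search time: 0.14×11.5 + 0.18×7.19 = 2.904.
Rate = 55.02/(1 + 2.904) = 14.09 kJ/min.

14.09 kJ/min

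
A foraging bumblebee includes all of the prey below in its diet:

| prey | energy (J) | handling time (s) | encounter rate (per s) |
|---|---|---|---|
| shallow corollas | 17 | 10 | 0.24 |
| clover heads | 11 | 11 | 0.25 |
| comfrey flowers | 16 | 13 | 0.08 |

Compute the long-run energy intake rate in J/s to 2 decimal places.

1.13 J/s

R = (0.24×17 + 0.25×11 + 0.08×16) / (1 + 0.24×10 + 0.25×11 + 0.08×13) = 8.11/7.19 = 1.128 J/s.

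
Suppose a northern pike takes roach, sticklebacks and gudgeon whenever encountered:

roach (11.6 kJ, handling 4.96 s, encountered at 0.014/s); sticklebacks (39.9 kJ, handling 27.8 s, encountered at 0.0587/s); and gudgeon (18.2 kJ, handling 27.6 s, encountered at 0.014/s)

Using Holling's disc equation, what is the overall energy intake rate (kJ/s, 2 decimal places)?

Energy encountered per unit search time: 0.014×11.6 + 0.0587×39.9 + 0.014×18.2 = 2.759 kJ/s.
Handling time per unit search time: 0.014×4.96 + 0.0587×27.8 + 0.014×27.6 = 2.088.
Rate = 2.759/(1 + 2.088) = 0.8937 kJ/s.

0.89 kJ/s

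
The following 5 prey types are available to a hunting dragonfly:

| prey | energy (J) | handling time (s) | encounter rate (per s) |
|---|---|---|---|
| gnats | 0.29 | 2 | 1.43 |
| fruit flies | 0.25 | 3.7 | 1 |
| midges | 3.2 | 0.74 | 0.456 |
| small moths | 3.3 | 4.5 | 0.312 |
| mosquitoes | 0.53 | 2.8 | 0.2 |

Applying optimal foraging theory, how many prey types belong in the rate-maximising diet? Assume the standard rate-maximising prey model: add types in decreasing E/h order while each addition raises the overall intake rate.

1

Rank by E/h (J/s): midges 4.32, small moths 0.733, mosquitoes 0.189, gnats 0.145, fruit flies 0.0676. Include each in turn until the next type's E/h falls below the running intake rate.
Rate on top 1: 1.091. small moths: 0.733 < 1.091 → exclude; stop.
Optimal diet: midges — 1 of 5 types.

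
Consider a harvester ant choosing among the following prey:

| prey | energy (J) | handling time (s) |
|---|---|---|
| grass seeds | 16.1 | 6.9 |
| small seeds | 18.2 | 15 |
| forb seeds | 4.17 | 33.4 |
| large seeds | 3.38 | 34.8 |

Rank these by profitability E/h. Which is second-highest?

In descending order of E/h:
grass seeds: 16.1/6.9 = 2.33 J/s
small seeds: 18.2/15 = 1.21 J/s
forb seeds: 4.17/33.4 = 0.125 J/s
large seeds: 3.38/34.8 = 0.0971 J/s

small seeds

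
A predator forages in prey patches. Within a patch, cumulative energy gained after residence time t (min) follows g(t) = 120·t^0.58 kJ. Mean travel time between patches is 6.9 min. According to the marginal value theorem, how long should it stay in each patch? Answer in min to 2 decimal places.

By the marginal value theorem, leave when the instantaneous gain rate g'(t) equals the habitat-wide average g(t)/(T + t).
g'(t) = 0.58·120·t^-0.42. Setting 0.58·120·t^-0.42 = 120·t^0.58/(6.9+t) gives 0.58(6.9+t) = t, so 0.42·t = 0.58×6.9.
t* = 0.58×6.9/0.42 = 9.529 min.

9.53 min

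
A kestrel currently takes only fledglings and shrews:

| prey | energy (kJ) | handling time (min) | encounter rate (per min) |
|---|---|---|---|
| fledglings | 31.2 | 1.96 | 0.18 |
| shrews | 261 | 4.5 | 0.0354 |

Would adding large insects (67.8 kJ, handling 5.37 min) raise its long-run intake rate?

Current rate: (0.18×31.2 + 0.0354×261)/(1 + 0.18×1.96 + 0.0354×4.5) = 9.824 kJ/min.
Profitability of large insects: 67.8/5.37 = 12.63 kJ/min.
Since 12.63 > R, including large insects increases the long-run rate.

Yes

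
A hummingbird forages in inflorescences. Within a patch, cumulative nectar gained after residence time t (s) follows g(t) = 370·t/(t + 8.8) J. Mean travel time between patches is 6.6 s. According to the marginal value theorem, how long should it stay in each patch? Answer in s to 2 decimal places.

7.62 s

Optimal t* satisfies g'(t*) = g(t*)/(T + t*).
g'(t) = 370·8.8/(t + 8.8)². Setting 370·8.8/(t+8.8)² = 370t/[(t+8.8)(6.6+t)] gives 8.8(6.6+t) = t(t+8.8), so t² = 8.8×6.6 = 58.08.
t* = √58.08 = 7.621 s.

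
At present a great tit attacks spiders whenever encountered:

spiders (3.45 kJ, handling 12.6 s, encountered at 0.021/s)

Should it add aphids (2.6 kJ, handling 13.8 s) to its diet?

Yes

On spiders alone, R = ΣλE/(1+Σλh) = 0.07245/1.265 = 0.05729 kJ/s.
Profitability of aphids: 2.6/13.8 = 0.1884 kJ/s.
Since 0.1884 > R, including aphids increases the long-run rate.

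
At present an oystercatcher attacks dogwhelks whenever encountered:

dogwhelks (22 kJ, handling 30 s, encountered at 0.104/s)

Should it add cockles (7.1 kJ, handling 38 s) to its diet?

Intake rate on the current diet: R = (0.104×22) / (1 + 0.104×30) = 2.288/4.12 = 0.5553 kJ/s.
cockles: E/h = 7.1/38 = 0.1868 kJ/s.
Since 0.1868 < R, time spent handling cockles is better spent searching.

No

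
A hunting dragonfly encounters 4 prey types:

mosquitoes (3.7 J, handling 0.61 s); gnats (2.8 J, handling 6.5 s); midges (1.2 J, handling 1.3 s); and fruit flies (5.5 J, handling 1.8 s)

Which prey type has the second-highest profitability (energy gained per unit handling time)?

In descending order of E/h:
mosquitoes: 3.7/0.61 = 6.07 J/s
fruit flies: 5.5/1.8 = 3.06 J/s
midges: 1.2/1.3 = 0.923 J/s
gnats: 2.8/6.5 = 0.431 J/s

fruit flies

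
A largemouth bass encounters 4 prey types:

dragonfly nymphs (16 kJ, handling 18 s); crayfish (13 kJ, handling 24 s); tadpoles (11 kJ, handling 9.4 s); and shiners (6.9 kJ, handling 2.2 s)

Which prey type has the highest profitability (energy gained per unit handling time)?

shiners

In descending order of E/h:
shiners: 6.9/2.2 = 3.14 kJ/s
tadpoles: 11/9.4 = 1.17 kJ/s
dragonfly nymphs: 16/18 = 0.889 kJ/s
crayfish: 13/24 = 0.542 kJ/s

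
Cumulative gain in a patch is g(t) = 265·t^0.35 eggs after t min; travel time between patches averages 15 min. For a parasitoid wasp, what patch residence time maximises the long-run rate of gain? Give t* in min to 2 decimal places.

8.08 min

Optimal t* satisfies g'(t*) = g(t*)/(T + t*).
g'(t) = 0.35·265·t^-0.65. Setting 0.35·265·t^-0.65 = 265·t^0.35/(15+t) gives 0.35(15+t) = t, so 0.65·t = 0.35×15.
t* = 0.35×15/0.65 = 8.077 min.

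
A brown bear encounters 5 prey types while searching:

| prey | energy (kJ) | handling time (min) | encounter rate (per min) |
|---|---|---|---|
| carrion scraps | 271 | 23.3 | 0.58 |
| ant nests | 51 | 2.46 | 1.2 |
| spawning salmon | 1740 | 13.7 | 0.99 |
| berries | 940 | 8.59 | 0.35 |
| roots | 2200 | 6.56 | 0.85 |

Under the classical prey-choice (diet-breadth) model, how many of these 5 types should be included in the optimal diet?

1

Rank by E/h (kJ/min): roots 335, spawning salmon 127, berries 109, ant nests 20.7, carrion scraps 11.6. Include each in turn until the next type's E/h falls below the running intake rate.
Rate on top 1: 284.4. spawning salmon: 127 < 284.4 → exclude; stop.
Optimal diet: roots — 1 of 5 types.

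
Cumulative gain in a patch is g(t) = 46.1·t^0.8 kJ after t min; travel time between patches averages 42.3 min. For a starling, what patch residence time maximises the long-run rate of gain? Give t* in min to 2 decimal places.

169.20 min

Optimal t* satisfies g'(t*) = g(t*)/(T + t*).
g'(t) = 0.8·46.1·t^-0.2. Setting 0.8·46.1·t^-0.2 = 46.1·t^0.8/(42.3+t) gives 0.8(42.3+t) = t, so 0.20·t = 0.8×42.3.
t* = 0.8×42.3/0.20 = 169.2 min.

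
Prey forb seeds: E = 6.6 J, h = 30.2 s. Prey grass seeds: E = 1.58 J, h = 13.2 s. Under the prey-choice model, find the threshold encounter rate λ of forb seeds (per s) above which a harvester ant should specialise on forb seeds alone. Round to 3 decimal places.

0.040 per s

The zero-one rule: include grass seeds iff E₂/h₂ > λE₁/(1+λh₁). Equality gives the switch point.
λE₁h₂ = E₂ + λE₂h₁ ⇒ λ = E₂/(E₁h₂ − E₂h₁) = 1.58/(87.12 − 47.72) = 0.0401 per s.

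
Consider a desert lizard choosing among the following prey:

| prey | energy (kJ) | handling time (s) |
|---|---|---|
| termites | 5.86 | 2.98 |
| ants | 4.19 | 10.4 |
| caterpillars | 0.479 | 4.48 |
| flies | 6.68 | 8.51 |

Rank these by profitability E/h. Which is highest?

termites

In descending order of E/h:
termites: 5.86/2.98 = 1.97 kJ/s
flies: 6.68/8.51 = 0.785 kJ/s
ants: 4.19/10.4 = 0.403 kJ/s
caterpillars: 0.479/4.48 = 0.107 kJ/s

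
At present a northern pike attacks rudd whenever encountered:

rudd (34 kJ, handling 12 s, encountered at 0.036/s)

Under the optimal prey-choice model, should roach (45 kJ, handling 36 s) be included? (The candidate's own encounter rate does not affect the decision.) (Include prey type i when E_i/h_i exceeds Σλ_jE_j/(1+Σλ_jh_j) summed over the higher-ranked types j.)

On rudd alone, R = ΣλE/(1+Σλh) = 1.224/1.432 = 0.8547 kJ/s.
Profitability of roach: 45/36 = 1.25 kJ/s.
1.25 > 0.8547, so adding roach raises the average — include it.

Yes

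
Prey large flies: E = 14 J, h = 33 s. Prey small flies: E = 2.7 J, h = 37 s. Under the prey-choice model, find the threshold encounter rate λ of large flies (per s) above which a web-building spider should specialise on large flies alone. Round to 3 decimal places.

0.006 per s

At the threshold, the rate on large flies alone equals the profitability of small flies: λ·14/(1 + λ·33) = 2.7/37 = 0.07297.
Rearranging, λ(14 − 0.07297×33) = 0.07297, so λ = 0.07297/11.59 = 0.006295 per s.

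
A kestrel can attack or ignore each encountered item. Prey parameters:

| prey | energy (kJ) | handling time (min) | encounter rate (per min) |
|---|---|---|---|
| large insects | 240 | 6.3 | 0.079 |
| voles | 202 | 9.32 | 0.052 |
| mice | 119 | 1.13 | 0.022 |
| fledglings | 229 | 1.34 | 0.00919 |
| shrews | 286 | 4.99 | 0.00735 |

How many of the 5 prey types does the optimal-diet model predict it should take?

5

Profitabilities (E/h, kJ/min): fledglings 171, mice 105, shrews 57.3, large insects 38.1, voles 21.7. Add prey in this order while the next type's profitability exceeds the intake rate on those already taken.
Rate on top 1: 2.079. mice: 105 > 2.079 → include.
Rate on top 2: 4.553. shrews: 57.3 > 4.553 → include.
Rate on top 3: 6.355. large insects: 38.1 > 6.355 → include.
Rate on top 4: 16.41. voles: 21.7 > 16.41 → include.
Optimal diet: fledglings, mice, shrews, large insects, voles — 5 of 5 types.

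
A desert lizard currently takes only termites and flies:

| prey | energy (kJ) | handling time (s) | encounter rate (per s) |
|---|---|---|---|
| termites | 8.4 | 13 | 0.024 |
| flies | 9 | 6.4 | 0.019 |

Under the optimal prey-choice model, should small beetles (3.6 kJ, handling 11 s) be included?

On termites and flies alone, R = ΣλE/(1+Σλh) = 0.3726/1.434 = 0.2599 kJ/s.
small beetles: E/h = 3.6/11 = 0.3273 kJ/s.
Since 0.3273 > R, including small beetles increases the long-run rate.

Yes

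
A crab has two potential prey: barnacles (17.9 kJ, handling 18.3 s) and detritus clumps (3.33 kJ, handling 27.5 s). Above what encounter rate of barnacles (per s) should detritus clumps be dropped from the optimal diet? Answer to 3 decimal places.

The zero-one rule: include detritus clumps iff E₂/h₂ > λE₁/(1+λh₁). Equality gives the switch point.
λE₁h₂ = E₂ + λE₂h₁ ⇒ λ = E₂/(E₁h₂ − E₂h₁) = 3.33/(492.2 − 60.94) = 0.007721 per s.

0.008 per s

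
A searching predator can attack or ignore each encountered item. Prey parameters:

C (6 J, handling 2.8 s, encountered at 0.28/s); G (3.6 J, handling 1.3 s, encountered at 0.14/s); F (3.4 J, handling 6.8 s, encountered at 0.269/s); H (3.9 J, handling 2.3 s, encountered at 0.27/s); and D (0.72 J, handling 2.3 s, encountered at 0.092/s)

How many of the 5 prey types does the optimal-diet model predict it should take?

E/h in descending order: G 2.77, C 2.14, H 1.7, F 0.5, D 0.313 J/s. The optimal diet is the largest prefix of this list for which every included type satisfies E_i/h_i > R on the types above it.
Rate on top 1: 0.4264. C: 2.14 > 0.4264 → include.
Rate on top 2: 1.111. H: 1.7 > 1.111 → include.
Rate on top 3: 1.251. F: 0.5 < 1.251 → exclude; stop.
Optimal diet: G, C, H — 3 of 5 types.

3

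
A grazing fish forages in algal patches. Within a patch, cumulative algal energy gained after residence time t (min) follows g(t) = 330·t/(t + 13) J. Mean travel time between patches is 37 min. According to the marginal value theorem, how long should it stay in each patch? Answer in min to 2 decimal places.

Maximise g(t)/(T+t): set derivative to zero → g'(t)(T+t) = g(t).
g'(t) = 330·13/(t + 13)². Setting 330·13/(t+13)² = 330t/[(t+13)(37+t)] gives 13(37+t) = t(t+13), so t² = 13×37 = 481.
t* = √481 = 21.93 min.

21.93 min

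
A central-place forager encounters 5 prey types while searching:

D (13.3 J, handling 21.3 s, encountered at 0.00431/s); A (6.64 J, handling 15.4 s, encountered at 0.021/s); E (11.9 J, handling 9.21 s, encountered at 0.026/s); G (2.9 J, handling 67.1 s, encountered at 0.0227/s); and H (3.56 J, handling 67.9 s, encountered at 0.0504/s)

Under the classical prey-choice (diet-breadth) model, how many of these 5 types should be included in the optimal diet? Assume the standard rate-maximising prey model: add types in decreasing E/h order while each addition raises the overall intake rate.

Profitabilities (E/h, J/s): E 1.29, D 0.624, A 0.431, H 0.0524, G 0.0432. Add prey in this order while the next type's profitability exceeds the intake rate on those already taken.
Rate on top 1: 0.2496. D: 0.624 > 0.2496 → include.
Rate on top 2: 0.2755. A: 0.431 > 0.2755 → include.
Rate on top 3: 0.3059. H: 0.0524 < 0.3059 → exclude; stop.
Optimal diet: E, D, A — 3 of 5 types.

3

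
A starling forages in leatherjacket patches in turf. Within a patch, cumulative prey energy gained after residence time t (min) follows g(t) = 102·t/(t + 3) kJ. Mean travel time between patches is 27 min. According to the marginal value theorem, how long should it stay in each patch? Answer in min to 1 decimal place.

9.0 min

Optimal t* satisfies g'(t*) = g(t*)/(T + t*).
g'(t) = 102·3/(t + 3)². Setting 102·3/(t+3)² = 102t/[(t+3)(27+t)] gives 3(27+t) = t(t+3), so t² = 3×27 = 81.
t* = √81 = 9 min.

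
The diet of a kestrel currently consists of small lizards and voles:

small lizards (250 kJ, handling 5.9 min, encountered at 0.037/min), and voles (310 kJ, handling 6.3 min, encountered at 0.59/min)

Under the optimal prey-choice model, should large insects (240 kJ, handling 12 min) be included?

Intake rate on the current diet: R = (0.037×250 + 0.59×310) / (1 + 0.037×5.9 + 0.59×6.3) = 192.1/4.935 = 38.93 kJ/min.
large insects: E/h = 240/12 = 20 kJ/min.
20 < 38.93, so adding large insects would lower the average — exclude it.

No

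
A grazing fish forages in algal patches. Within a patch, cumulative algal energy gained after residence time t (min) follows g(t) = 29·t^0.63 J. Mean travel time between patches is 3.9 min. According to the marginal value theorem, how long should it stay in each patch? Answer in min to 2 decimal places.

6.64 min

Optimal t* satisfies g'(t*) = g(t*)/(T + t*).
g'(t) = 0.63·29·t^-0.37. Setting 0.63·29·t^-0.37 = 29·t^0.63/(3.9+t) gives 0.63(3.9+t) = t, so 0.37·t = 0.63×3.9.
t* = 0.63×3.9/0.37 = 6.641 min.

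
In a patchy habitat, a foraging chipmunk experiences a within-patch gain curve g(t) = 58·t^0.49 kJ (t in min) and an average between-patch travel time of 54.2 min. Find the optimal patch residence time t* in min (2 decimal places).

By the marginal value theorem, leave when the instantaneous gain rate g'(t) equals the habitat-wide average g(t)/(T + t).
g'(t) = 0.49·58·t^-0.51. Setting 0.49·58·t^-0.51 = 58·t^0.49/(54.2+t) gives 0.49(54.2+t) = t, so 0.51·t = 0.49×54.2.
t* = 0.49×54.2/0.51 = 52.07 min.

52.07 min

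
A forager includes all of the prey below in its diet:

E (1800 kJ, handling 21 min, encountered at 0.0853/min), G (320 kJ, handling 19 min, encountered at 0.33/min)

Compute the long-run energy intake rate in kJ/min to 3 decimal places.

Energy encountered per unit search time: 0.0853×1800 + 0.33×320 = 259.1 kJ/min.
Handling time per unit search time: 0.0853×21 + 0.33×19 = 8.061.
Rate = 259.1/(1 + 8.061) = 28.6 kJ/min.

28.599 kJ/min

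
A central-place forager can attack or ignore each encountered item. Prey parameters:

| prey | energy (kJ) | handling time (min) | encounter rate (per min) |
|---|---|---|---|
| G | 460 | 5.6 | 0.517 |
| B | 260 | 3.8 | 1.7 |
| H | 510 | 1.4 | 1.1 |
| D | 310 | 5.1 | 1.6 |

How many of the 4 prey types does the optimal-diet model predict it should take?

E/h in descending order: H 364, G 82.1, B 68.4, D 60.8 kJ/min. The optimal diet is the largest prefix of this list for which every included type satisfies E_i/h_i > R on the types above it.
Rate on top 1: 220.9. G: 82.1 < 220.9 → exclude; stop.
Optimal diet: H — 1 of 4 types.

1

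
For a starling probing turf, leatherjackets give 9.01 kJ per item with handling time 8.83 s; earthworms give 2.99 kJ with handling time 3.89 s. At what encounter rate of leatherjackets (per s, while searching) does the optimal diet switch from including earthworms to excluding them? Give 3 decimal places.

0.346 per s

Drop earthworms once their profitability E₂/h₂ falls below the rate achievable on leatherjackets alone: E₂/h₂ = λE₁/(1 + λh₁).
Solve for λ: λE₁h₂ = E₂(1 + λh₁) → λ(E₁h₂ − E₂h₁) = E₂ → λ = E₂/(E₁h₂ − E₂h₁).
λ = 2.99/(9.01×3.89 − 2.99×8.83) = 2.99/8.647 = 0.3458 per s.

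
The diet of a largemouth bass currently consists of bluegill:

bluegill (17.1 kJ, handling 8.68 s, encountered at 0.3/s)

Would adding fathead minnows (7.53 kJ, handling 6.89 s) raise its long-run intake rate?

No

Intake rate on the current diet: R = (0.3×17.1) / (1 + 0.3×8.68) = 5.13/3.604 = 1.423 kJ/s.
fathead minnows: E/h = 7.53/6.89 = 1.093 kJ/s.
1.093 < 1.423, so adding fathead minnows would lower the average — exclude it.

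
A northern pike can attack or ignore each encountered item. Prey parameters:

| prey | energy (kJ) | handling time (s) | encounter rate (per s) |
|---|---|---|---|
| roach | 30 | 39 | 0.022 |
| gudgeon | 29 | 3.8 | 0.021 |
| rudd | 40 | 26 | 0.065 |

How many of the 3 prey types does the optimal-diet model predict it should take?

2

E/h in descending order: gudgeon 7.63, rudd 1.54, roach 0.769 kJ/s. The optimal diet is the largest prefix of this list for which every included type satisfies E_i/h_i > R on the types above it.
Rate on top 1: 0.564. rudd: 1.54 > 0.564 → include.
Rate on top 2: 1.159. roach: 0.769 < 1.159 → exclude; stop.
Optimal diet: gudgeon, rudd — 2 of 3 types.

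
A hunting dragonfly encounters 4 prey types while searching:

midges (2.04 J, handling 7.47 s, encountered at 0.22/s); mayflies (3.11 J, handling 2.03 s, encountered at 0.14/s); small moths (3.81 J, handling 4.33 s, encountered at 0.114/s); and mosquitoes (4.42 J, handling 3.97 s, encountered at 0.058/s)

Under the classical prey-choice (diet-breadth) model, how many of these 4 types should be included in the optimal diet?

Rank by E/h (J/s): mayflies 1.53, mosquitoes 1.11, small moths 0.88, midges 0.273. Include each in turn until the next type's E/h falls below the running intake rate.
Rate on top 1: 0.339. mosquitoes: 1.11 > 0.339 → include.
Rate on top 2: 0.4568. small moths: 0.88 > 0.4568 → include.
Rate on top 3: 0.5608. midges: 0.273 < 0.5608 → exclude; stop.
Optimal diet: mayflies, mosquitoes, small moths — 3 of 4 types.

3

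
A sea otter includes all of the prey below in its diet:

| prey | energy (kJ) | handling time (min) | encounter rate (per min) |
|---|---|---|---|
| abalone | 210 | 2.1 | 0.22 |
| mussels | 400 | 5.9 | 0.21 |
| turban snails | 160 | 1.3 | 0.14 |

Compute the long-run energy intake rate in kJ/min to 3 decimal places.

Energy encountered per unit search time: 0.22×210 + 0.21×400 + 0.14×160 = 152.6 kJ/min.
Handling time per unit search time: 0.22×2.1 + 0.21×5.9 + 0.14×1.3 = 1.883.
Rate = 152.6/(1 + 1.883) = 52.93 kJ/min.

52.931 kJ/min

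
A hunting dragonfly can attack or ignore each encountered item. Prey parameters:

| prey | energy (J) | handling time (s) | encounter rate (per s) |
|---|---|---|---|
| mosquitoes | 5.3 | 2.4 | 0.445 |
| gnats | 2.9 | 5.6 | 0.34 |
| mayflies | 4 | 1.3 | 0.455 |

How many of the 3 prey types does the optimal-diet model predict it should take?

2

E/h in descending order: mayflies 3.08, mosquitoes 2.21, gnats 0.518 J/s. The optimal diet is the largest prefix of this list for which every included type satisfies E_i/h_i > R on the types above it.
Rate on top 1: 1.144. mosquitoes: 2.21 > 1.144 → include.
Rate on top 2: 1.571. gnats: 0.518 < 1.571 → exclude; stop.
Optimal diet: mayflies, mosquitoes — 2 of 3 types.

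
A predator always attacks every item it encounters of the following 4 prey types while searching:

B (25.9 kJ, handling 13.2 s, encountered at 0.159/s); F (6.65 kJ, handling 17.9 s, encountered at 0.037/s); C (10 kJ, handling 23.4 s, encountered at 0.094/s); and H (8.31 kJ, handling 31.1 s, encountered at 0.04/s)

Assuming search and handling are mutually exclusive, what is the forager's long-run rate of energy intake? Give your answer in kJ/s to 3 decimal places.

0.782 kJ/s

Energy encountered per unit search time: 0.159×25.9 + 0.037×6.65 + 0.094×10 + 0.04×8.31 = 5.637 kJ/s.
Handling time per unit search time: 0.159×13.2 + 0.037×17.9 + 0.094×23.4 + 0.04×31.1 = 6.205.
Rate = 5.637/(1 + 6.205) = 0.7823 kJ/s.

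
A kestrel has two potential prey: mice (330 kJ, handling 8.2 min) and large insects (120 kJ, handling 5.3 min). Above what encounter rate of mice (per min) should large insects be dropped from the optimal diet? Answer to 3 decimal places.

At the threshold, the rate on mice alone equals the profitability of large insects: λ·330/(1 + λ·8.2) = 120/5.3 = 22.64.
Rearranging, λ(330 − 22.64×8.2) = 22.64, so λ = 22.64/144.3 = 0.1569 per min.

0.157 per min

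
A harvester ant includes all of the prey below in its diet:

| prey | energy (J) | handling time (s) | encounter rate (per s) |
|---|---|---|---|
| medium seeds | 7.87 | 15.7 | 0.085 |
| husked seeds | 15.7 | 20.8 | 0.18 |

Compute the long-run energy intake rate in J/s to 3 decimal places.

0.575 J/s

R = Σλ_iE_i / (1 + Σλ_ih_i)
Numerator: 0.085×7.87 + 0.18×15.7 = 3.495
Denominator: 1 + 0.085×15.7 + 0.18×20.8 = 6.079
R = 3.495/6.079 = 0.575 J/s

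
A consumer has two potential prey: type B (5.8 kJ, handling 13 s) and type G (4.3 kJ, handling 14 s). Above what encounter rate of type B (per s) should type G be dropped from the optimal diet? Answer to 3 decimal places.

0.170 per s

At the threshold, the rate on type B alone equals the profitability of type G: λ·5.8/(1 + λ·13) = 4.3/14 = 0.3071.
Rearranging, λ(5.8 − 0.3071×13) = 0.3071, so λ = 0.3071/1.807 = 0.17 per s.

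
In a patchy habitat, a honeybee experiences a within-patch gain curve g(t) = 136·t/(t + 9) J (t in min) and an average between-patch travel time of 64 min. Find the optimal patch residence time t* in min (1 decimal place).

24.0 min

By the marginal value theorem, leave when the instantaneous gain rate g'(t) equals the habitat-wide average g(t)/(T + t).
g'(t) = 136·9/(t + 9)². Setting 136·9/(t+9)² = 136t/[(t+9)(64+t)] gives 9(64+t) = t(t+9), so t² = 9×64 = 576.
t* = √576 = 24 min.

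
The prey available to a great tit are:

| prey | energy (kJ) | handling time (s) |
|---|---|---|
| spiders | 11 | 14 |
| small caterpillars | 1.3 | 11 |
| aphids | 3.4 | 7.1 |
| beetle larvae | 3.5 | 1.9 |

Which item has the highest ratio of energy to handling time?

Profitability E/h (kJ/s): spiders = 11/14 = 0.786, small caterpillars = 1.3/11 = 0.118, aphids = 3.4/7.1 = 0.479, beetle larvae = 3.5/1.9 = 1.84.
Ranked: beetle larvae > spiders > aphids > small caterpillars.

beetle larvae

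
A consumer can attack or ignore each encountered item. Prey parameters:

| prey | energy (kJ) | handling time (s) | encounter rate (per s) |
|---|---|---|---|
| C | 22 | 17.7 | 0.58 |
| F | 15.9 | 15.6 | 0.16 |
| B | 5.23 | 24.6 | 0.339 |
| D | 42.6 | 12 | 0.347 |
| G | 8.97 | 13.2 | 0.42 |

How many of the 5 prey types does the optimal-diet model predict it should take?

1

Rank by E/h (kJ/s): D 3.55, C 1.24, F 1.02, G 0.68, B 0.213. Include each in turn until the next type's E/h falls below the running intake rate.
Rate on top 1: 2.863. C: 1.24 < 2.863 → exclude; stop.
Optimal diet: D — 1 of 5 types.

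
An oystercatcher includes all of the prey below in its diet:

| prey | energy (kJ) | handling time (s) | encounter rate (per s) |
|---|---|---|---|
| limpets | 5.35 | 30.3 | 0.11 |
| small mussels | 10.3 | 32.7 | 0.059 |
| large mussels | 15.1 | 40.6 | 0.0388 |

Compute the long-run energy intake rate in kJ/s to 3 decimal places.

R = (0.11×5.35 + 0.059×10.3 + 0.0388×15.1) / (1 + 0.11×30.3 + 0.059×32.7 + 0.0388×40.6) = 1.782/7.838 = 0.2274 kJ/s.

0.227 kJ/s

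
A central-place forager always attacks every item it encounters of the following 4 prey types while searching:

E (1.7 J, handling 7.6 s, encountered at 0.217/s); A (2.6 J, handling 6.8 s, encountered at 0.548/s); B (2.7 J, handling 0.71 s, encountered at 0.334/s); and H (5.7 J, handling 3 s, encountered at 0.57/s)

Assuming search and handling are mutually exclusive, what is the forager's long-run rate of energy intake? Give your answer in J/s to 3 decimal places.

0.714 J/s

R = (0.217×1.7 + 0.548×2.6 + 0.334×2.7 + 0.57×5.7) / (1 + 0.217×7.6 + 0.548×6.8 + 0.334×0.71 + 0.57×3) = 5.944/8.323 = 0.7142 J/s.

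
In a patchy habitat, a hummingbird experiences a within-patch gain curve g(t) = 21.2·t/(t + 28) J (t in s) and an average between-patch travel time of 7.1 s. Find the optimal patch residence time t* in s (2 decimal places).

14.10 s

Optimal t* satisfies g'(t*) = g(t*)/(T + t*).
g'(t) = 21.2·28/(t + 28)². Setting 21.2·28/(t+28)² = 21.2t/[(t+28)(7.1+t)] gives 28(7.1+t) = t(t+28), so t² = 28×7.1 = 198.8.
t* = √198.8 = 14.1 s.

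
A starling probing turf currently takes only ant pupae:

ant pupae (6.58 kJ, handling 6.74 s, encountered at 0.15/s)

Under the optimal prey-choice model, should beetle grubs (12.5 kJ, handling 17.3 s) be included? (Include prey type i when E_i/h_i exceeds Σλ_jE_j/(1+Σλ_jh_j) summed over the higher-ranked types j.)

Yes

Intake rate on the current diet: R = (0.15×6.58) / (1 + 0.15×6.74) = 0.987/2.011 = 0.4908 kJ/s.
Profitability of beetle grubs: 12.5/17.3 = 0.7225 kJ/s.
Since 0.7225 > R, including beetle grubs increases the long-run rate.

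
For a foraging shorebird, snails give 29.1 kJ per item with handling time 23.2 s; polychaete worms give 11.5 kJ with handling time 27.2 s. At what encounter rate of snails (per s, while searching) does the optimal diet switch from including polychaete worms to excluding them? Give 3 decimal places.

0.022 per s

The zero-one rule: include polychaete worms iff E₂/h₂ > λE₁/(1+λh₁). Equality gives the switch point.
λE₁h₂ = E₂ + λE₂h₁ ⇒ λ = E₂/(E₁h₂ − E₂h₁) = 11.5/(791.5 − 266.8) = 0.02192 per s.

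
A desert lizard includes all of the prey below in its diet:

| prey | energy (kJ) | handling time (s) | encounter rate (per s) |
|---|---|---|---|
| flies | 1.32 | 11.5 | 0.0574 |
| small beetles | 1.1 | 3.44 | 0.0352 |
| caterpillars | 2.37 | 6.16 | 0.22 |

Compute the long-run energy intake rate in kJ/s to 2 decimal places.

0.20 kJ/s

R = Σλ_iE_i / (1 + Σλ_ih_i)
Numerator: 0.0574×1.32 + 0.0352×1.1 + 0.22×2.37 = 0.6359
Denominator: 1 + 0.0574×11.5 + 0.0352×3.44 + 0.22×6.16 = 3.136
R = 0.6359/3.136 = 0.2027 kJ/s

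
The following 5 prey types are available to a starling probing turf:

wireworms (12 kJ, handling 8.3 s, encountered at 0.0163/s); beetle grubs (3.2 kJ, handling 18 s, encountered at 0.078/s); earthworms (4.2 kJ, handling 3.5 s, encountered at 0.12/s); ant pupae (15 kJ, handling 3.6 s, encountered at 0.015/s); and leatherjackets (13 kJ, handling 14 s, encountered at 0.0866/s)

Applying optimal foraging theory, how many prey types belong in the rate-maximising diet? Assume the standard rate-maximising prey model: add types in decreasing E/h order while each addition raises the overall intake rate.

4

Profitabilities (E/h, kJ/s): ant pupae 4.17, wireworms 1.45, earthworms 1.2, leatherjackets 0.929, beetle grubs 0.178. Add prey in this order while the next type's profitability exceeds the intake rate on those already taken.
Rate on top 1: 0.2135. wireworms: 1.45 > 0.2135 → include.
Rate on top 2: 0.3537. earthworms: 1.2 > 0.3537 → include.
Rate on top 3: 0.5745. leatherjackets: 0.929 > 0.5745 → include.
Rate on top 4: 0.7267. beetle grubs: 0.178 < 0.7267 → exclude; stop.
Optimal diet: ant pupae, wireworms, earthworms, leatherjackets — 4 of 5 types.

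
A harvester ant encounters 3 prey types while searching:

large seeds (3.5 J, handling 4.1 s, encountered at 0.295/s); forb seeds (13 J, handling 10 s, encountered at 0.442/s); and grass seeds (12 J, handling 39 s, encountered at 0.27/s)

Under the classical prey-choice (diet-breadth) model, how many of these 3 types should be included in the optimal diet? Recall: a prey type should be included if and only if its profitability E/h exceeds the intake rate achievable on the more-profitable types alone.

1

Rank by E/h (J/s): forb seeds 1.3, large seeds 0.854, grass seeds 0.308. Include each in turn until the next type's E/h falls below the running intake rate.
Rate on top 1: 1.06. large seeds: 0.854 < 1.06 → exclude; stop.
Optimal diet: forb seeds — 1 of 3 types.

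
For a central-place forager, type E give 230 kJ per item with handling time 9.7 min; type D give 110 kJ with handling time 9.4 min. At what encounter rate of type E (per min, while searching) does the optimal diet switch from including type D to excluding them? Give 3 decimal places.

The zero-one rule: include type D iff E₂/h₂ > λE₁/(1+λh₁). Equality gives the switch point.
λE₁h₂ = E₂ + λE₂h₁ ⇒ λ = E₂/(E₁h₂ − E₂h₁) = 110/(2162 − 1067) = 0.1005 per min.

0.100 per min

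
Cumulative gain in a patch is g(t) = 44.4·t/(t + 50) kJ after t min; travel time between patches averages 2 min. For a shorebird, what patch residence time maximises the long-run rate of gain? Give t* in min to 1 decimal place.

10.0 min

Maximise g(t)/(T+t): set derivative to zero → g'(t)(T+t) = g(t).
g'(t) = 44.4·50/(t + 50)². Setting 44.4·50/(t+50)² = 44.4t/[(t+50)(2+t)] gives 50(2+t) = t(t+50), so t² = 50×2 = 100.
t* = √100 = 10 min.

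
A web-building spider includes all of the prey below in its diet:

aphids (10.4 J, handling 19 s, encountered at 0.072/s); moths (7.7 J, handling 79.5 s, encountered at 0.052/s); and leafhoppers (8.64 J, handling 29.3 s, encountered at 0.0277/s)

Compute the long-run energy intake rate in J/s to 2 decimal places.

0.19 J/s

R = (0.072×10.4 + 0.052×7.7 + 0.0277×8.64) / (1 + 0.072×19 + 0.052×79.5 + 0.0277×29.3) = 1.389/7.314 = 0.1899 J/s.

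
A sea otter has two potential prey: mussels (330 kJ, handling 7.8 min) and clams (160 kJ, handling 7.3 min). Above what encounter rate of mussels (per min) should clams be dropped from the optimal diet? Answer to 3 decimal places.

At the threshold, the rate on mussels alone equals the profitability of clams: λ·330/(1 + λ·7.8) = 160/7.3 = 21.92.
Rearranging, λ(330 − 21.92×7.8) = 21.92, so λ = 21.92/159 = 0.1378 per min.

0.138 per min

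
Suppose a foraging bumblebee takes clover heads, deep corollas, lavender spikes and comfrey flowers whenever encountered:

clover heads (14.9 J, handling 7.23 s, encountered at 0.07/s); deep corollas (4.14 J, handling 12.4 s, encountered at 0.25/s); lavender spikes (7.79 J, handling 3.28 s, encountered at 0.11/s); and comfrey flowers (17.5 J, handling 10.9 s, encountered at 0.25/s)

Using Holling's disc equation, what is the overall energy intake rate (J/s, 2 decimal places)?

Energy encountered per unit search time: 0.07×14.9 + 0.25×4.14 + 0.11×7.79 + 0.25×17.5 = 7.31 J/s.
Handling time per unit search time: 0.07×7.23 + 0.25×12.4 + 0.11×3.28 + 0.25×10.9 = 6.692.
Rate = 7.31/(1 + 6.692) = 0.9503 J/s.

0.95 J/s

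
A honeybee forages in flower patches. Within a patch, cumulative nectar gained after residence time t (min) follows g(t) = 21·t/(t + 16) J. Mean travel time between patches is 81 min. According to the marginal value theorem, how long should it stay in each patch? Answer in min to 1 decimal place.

36.0 min

By the marginal value theorem, leave when the instantaneous gain rate g'(t) equals the habitat-wide average g(t)/(T + t).
g'(t) = 21·16/(t + 16)². Setting 21·16/(t+16)² = 21t/[(t+16)(81+t)] gives 16(81+t) = t(t+16), so t² = 16×81 = 1296.
t* = √1296 = 36 min.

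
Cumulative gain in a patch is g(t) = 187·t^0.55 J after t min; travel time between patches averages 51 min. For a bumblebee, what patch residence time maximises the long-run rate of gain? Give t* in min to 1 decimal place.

Optimal t* satisfies g'(t*) = g(t*)/(T + t*).
g'(t) = 0.55·187·t^-0.45. Setting 0.55·187·t^-0.45 = 187·t^0.55/(51+t) gives 0.55(51+t) = t, so 0.45·t = 0.55×51.
t* = 0.55×51/0.45 = 62.33 min.

62.3 min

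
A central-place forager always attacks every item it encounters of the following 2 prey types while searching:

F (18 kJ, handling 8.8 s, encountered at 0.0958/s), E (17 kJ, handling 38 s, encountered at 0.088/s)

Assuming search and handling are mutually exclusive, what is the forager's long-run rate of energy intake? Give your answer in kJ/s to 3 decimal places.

R = (0.0958×18 + 0.088×17) / (1 + 0.0958×8.8 + 0.088×38) = 3.22/5.187 = 0.6209 kJ/s.

0.621 kJ/s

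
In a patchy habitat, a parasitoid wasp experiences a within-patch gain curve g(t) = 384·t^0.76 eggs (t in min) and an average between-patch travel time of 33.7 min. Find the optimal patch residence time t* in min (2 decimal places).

Maximise g(t)/(T+t): set derivative to zero → g'(t)(T+t) = g(t).
g'(t) = 0.76·384·t^-0.24. Setting 0.76·384·t^-0.24 = 384·t^0.76/(33.7+t) gives 0.76(33.7+t) = t, so 0.24·t = 0.76×33.7.
t* = 0.76×33.7/0.24 = 106.7 min.

106.72 min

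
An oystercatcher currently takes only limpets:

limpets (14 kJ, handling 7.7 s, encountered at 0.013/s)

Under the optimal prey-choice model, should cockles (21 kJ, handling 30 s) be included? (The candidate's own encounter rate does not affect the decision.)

Yes

Intake rate on the current diet: R = (0.013×14) / (1 + 0.013×7.7) = 0.182/1.1 = 0.1654 kJ/s.
cockles: E/h = 21/30 = 0.7 kJ/s.
0.7 > 0.1654, so adding cockles raises the average — include it.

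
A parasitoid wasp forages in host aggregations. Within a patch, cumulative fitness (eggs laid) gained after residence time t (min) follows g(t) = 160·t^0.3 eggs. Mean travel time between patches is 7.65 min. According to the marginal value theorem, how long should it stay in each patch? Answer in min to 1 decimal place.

Maximise g(t)/(T+t): set derivative to zero → g'(t)(T+t) = g(t).
g'(t) = 0.3·160·t^-0.7. Setting 0.3·160·t^-0.7 = 160·t^0.3/(7.65+t) gives 0.3(7.65+t) = t, so 0.70·t = 0.3×7.65.
t* = 0.3×7.65/0.70 = 3.279 min.

3.3 min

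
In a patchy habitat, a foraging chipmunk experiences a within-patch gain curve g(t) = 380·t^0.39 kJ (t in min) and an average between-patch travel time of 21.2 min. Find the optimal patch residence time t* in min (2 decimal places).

13.55 min

Maximise g(t)/(T+t): set derivative to zero → g'(t)(T+t) = g(t).
g'(t) = 0.39·380·t^-0.61. Setting 0.39·380·t^-0.61 = 380·t^0.39/(21.2+t) gives 0.39(21.2+t) = t, so 0.61·t = 0.39×21.2.
t* = 0.39×21.2/0.61 = 13.55 min.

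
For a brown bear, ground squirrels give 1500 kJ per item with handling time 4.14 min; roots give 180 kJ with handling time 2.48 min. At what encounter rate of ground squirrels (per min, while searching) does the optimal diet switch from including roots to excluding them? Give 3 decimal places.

At the threshold, the rate on ground squirrels alone equals the profitability of roots: λ·1500/(1 + λ·4.14) = 180/2.48 = 72.58.
Rearranging, λ(1500 − 72.58×4.14) = 72.58, so λ = 72.58/1200 = 0.06051 per min.

0.061 per min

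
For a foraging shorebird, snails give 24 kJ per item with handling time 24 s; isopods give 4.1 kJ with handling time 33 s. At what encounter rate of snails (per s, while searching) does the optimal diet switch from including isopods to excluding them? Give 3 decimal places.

0.006 per s

Drop isopods once their profitability E₂/h₂ falls below the rate achievable on snails alone: E₂/h₂ = λE₁/(1 + λh₁).
Solve for λ: λE₁h₂ = E₂(1 + λh₁) → λ(E₁h₂ − E₂h₁) = E₂ → λ = E₂/(E₁h₂ − E₂h₁).
λ = 4.1/(24×33 − 4.1×24) = 4.1/693.6 = 0.005911 per s.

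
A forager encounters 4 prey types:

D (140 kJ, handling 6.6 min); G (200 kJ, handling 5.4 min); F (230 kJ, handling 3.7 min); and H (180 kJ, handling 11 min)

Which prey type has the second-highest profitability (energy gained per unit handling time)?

G

Profitability E/h (kJ/min): D = 140/6.6 = 21.2, G = 200/5.4 = 37, F = 230/3.7 = 62.2, H = 180/11 = 16.4.
Ranked: F > G > D > H.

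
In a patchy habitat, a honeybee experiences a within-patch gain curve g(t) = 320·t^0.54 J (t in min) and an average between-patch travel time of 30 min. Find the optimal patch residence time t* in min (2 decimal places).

Optimal t* satisfies g'(t*) = g(t*)/(T + t*).
g'(t) = 0.54·320·t^-0.46. Setting 0.54·320·t^-0.46 = 320·t^0.54/(30+t) gives 0.54(30+t) = t, so 0.46·t = 0.54×30.
t* = 0.54×30/0.46 = 35.22 min.

35.22 min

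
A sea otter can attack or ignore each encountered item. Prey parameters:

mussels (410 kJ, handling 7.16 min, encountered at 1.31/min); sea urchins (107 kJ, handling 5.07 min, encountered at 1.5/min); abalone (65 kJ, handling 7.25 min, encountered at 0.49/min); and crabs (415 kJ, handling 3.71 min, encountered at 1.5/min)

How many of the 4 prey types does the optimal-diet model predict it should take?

1

E/h in descending order: crabs 112, mussels 57.3, sea urchins 21.1, abalone 8.97 kJ/min. The optimal diet is the largest prefix of this list for which every included type satisfies E_i/h_i > R on the types above it.
Rate on top 1: 94.82. mussels: 57.3 < 94.82 → exclude; stop.
Optimal diet: crabs — 1 of 4 types.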